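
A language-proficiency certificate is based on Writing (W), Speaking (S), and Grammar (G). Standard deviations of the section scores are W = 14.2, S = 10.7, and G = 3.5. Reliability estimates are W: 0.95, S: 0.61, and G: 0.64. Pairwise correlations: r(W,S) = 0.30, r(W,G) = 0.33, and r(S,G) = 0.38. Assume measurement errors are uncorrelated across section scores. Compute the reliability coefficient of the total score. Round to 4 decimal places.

Var(W+S+G) = 14.2² + 10.7² + 3.5² + 2·[14.2·10.7·0.30 + 14.2·3.5·0.33 + 10.7·3.5·0.38] = 328.38 + 152.428 = 480.808.
Because errors are independent across components, Cov(Tᵢ,Tⱼ) = Cov(Xᵢ,Xⱼ); the off-diagonal part of the true-score variance is the same as above.
True-score variance = [14.2²·0.95 + 10.7²·0.61 + 3.5²·0.64] + 152.428 = 269.237 + 152.428 = 421.665.
Reliability = 421.665 / 480.808 = 0.8770.

0.8770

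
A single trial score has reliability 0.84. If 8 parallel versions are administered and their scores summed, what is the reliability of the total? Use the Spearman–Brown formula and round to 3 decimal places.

ρ_k = kρ / (1 + (k−1)ρ) = 8·0.84 / (1 + 7·0.84) = 6.720 / 6.880 = 0.977.

0.977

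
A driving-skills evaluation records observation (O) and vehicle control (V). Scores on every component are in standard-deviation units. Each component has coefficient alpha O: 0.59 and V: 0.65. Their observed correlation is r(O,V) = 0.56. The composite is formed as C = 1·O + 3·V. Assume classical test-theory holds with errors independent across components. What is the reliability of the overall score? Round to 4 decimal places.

0.7335

Var(C) = 1 + 3² + 2·[3·0.56] = 10 + 3.36 = 13.36.
Under uncorrelated errors the observed covariances equal the true-score covariances, so only the own-variance terms attenuate.
True-score variance = [0.59 + 3²·0.65] + 3.36 = 6.44 + 3.36 = 9.8.
Reliability = 9.8 / 13.36 = 0.7335.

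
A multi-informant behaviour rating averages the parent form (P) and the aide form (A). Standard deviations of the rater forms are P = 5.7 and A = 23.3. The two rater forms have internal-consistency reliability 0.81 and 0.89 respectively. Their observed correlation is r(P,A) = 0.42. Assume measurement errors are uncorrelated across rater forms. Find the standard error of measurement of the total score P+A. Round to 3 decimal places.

Var(total) = 575.38 + 111.56 = 686.94.
True-score variance = 509.489 + 111.56 = 621.049, so reliability = 0.9041.
Error variance = 686.94 − 621.049 = 65.891; SEM = √65.891 = 8.117.

8.117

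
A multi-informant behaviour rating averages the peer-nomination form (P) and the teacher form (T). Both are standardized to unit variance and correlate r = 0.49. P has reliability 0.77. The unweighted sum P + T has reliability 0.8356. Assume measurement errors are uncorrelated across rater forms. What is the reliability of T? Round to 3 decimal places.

0.740

Var(P+T) = 2 + 2·0.49 = 2.980.
True-score variance = ρ_P + ρ_T + 2·0.49, so 0.8356 = (0.77 + ρ_T + 0.98) / 2.980.
ρ_T = 0.8356·2.980 − 0.77 − 0.98 = 0.740.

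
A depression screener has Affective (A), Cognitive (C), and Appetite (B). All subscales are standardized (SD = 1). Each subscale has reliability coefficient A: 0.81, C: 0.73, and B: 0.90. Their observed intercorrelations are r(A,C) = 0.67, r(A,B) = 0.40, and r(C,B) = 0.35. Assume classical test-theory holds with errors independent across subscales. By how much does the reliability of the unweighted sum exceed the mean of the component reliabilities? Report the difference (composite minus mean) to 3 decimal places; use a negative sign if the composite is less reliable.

Var(sum) = 3 + 2.84 = 5.84; true-score variance = 2.44 + 2.84 = 5.28; composite reliability = 0.9041.
Mean component reliability = 0.8133.
Difference = 0.9041 − 0.8133 = 0.091.

0.091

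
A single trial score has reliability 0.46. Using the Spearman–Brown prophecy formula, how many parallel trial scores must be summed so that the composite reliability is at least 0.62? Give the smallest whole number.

2

k ≥ ρ*(1−ρ₁)/(ρ₁(1−ρ*)) = 0.62·0.54 / (0.46·0.38) = 1.915.
Smallest integer k = 2.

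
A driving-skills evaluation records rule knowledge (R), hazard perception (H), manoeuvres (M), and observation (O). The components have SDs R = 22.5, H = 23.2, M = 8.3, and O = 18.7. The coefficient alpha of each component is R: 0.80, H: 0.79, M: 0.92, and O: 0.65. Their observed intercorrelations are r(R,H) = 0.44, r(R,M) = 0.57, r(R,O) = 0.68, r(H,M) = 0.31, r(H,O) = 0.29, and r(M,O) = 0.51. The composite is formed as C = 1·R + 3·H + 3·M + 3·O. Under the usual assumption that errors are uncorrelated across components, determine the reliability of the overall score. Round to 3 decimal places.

Var(C) = 22.5² + 3²·23.2² + 3²·8.3² + 3²·18.7² + 2·[3·22.5·23.2·0.44 + 3·22.5·8.3·0.57 + 3·22.5·18.7·0.68 + 9·23.2·8.3·0.31 + 9·23.2·18.7·0.29 + 9·8.3·18.7·0.51] = 9117.63 + 8497.38 = 17615.
With uncorrelated errors the cross-covariances are all true-score covariance, so they carry over unchanged; only the diagonal terms shrink to ρᵢσᵢ².
True-score variance = [22.5²·0.80 + 3²·23.2²·0.79 + 3²·8.3²·0.92 + 3²·18.7²·0.65] + 8497.38 = 6847.98 + 8497.38 = 15345.4.
Reliability = 15345.4 / 17615 = 0.871.

0.871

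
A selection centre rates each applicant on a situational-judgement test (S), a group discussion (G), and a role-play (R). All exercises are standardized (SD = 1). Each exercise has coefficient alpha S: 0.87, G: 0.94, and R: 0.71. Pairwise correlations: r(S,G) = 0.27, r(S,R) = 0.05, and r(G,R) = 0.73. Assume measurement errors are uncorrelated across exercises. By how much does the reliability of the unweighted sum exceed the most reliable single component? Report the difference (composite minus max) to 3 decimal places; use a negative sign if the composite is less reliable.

Var(sum) = 3 + 2.1 = 5.1; true-score variance = 2.52 + 2.1 = 4.62; composite reliability = 0.9059.
Max component reliability = 0.9400.
Difference = 0.9059 − 0.9400 = -0.034.

-0.034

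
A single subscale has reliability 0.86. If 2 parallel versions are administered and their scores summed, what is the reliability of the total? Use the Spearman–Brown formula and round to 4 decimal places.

0.9247

ρ_k = kρ / (1 + (k−1)ρ) = 2·0.86 / (1 + 1·0.86) = 1.720 / 1.860 = 0.9247.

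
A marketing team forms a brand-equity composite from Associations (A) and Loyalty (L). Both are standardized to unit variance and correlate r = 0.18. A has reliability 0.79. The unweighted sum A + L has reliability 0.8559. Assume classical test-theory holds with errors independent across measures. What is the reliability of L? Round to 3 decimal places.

0.870

Var(A+L) = 2 + 2·0.18 = 2.360.
True-score variance = ρ_A + ρ_L + 2·0.18, so 0.8559 = (0.79 + ρ_L + 0.36) / 2.360.
ρ_L = 0.8559·2.360 − 0.79 − 0.36 = 0.870.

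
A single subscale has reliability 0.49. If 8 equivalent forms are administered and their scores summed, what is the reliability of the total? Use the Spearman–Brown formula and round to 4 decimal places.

0.8849

ρ_k = kρ / (1 + (k−1)ρ) = 8·0.49 / (1 + 7·0.49) = 3.920 / 4.430 = 0.8849.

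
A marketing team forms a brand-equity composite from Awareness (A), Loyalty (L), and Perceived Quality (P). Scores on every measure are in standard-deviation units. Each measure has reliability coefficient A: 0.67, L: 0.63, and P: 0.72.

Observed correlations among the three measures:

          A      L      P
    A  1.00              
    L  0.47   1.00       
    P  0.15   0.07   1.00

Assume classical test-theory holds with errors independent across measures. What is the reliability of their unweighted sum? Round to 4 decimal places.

0.7763

Var(A+L+P) = 3 + 2·[0.47 + 0.15 + 0.07] = 3 + 1.38 = 4.38.
With uncorrelated errors the cross-covariances are all true-score covariance, so they carry over unchanged; only the diagonal terms shrink to ρᵢσᵢ².
True-score variance = [0.67 + 0.63 + 0.72] + 1.38 = 2.02 + 1.38 = 3.4.
Reliability = 3.4 / 4.38 = 0.7763.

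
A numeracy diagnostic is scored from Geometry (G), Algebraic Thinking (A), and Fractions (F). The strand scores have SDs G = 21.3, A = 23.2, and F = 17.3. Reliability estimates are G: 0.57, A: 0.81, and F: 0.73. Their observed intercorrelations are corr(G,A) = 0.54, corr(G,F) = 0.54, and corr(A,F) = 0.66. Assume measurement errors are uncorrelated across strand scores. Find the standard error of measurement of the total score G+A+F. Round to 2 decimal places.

19.45

Var(total) = 1291.22 + 1461.46 = 2752.68.
True-score variance = 913.059 + 1461.46 = 2374.52, so reliability = 0.8626.
Error variance = 2752.68 − 2374.52 = 378.161; SEM = √378.161 = 19.45.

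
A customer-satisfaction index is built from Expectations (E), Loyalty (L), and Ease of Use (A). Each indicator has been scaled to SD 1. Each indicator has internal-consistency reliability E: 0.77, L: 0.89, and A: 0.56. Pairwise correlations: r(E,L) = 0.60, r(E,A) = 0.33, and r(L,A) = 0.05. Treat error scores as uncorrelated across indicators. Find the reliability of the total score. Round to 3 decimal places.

Var(E+L+A) = 3 + 2·[0.60 + 0.33 + 0.05] = 3 + 1.96 = 4.96.
With uncorrelated errors the cross-covariances are all true-score covariance, so they carry over unchanged; only the diagonal terms shrink to ρᵢσᵢ².
True-score variance = [0.77 + 0.89 + 0.56] + 1.96 = 2.22 + 1.96 = 4.18.
Reliability = 4.18 / 4.96 = 0.843.

0.843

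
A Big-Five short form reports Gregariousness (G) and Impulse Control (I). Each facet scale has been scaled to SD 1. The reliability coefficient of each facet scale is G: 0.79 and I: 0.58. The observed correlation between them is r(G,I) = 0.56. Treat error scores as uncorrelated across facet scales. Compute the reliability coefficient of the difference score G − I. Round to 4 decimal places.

Var(G−I) = 1 + 1 − 2·0.56 = 2 − 1.12 = 0.88.
Under uncorrelated errors the observed covariances equal the true-score covariances, so only the own-variance terms attenuate.
True-score variance = [0.79 + 0.58] − 1.12 = 1.37 − 1.12 = 0.25.
Reliability = 0.25 / 0.88 = 0.2841.

0.2841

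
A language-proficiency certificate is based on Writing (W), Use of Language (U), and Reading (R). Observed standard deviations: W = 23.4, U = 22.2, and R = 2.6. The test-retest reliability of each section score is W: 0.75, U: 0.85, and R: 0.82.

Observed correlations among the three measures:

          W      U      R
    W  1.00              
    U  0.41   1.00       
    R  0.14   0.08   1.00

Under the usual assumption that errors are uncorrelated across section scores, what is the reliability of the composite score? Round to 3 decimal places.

Var(W+U+R) = 23.4² + 22.2² + 2.6² + 2·[23.4·22.2·0.41 + 23.4·2.6·0.14 + 22.2·2.6·0.08] = 1047.16 + 452.244 = 1499.4.
Under uncorrelated errors the observed covariances equal the true-score covariances, so only the own-variance terms attenuate.
True-score variance = [23.4²·0.75 + 22.2²·0.85 + 2.6²·0.82] + 452.244 = 835.127 + 452.244 = 1287.37.
Reliability = 1287.37 / 1499.4 = 0.859.

0.859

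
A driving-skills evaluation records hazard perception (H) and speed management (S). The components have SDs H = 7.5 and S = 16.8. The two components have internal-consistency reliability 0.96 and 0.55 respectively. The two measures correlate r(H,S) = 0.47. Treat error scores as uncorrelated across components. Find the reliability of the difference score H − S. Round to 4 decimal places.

0.4126

Var(H−S) = 7.5² + 16.8² − 2·7.5·16.8·0.47 = 338.49 − 118.44 = 220.05.
With uncorrelated errors the cross-covariances are all true-score covariance, so they carry over unchanged; only the diagonal terms shrink to ρᵢσᵢ².
True-score variance = [7.5²·0.96 + 16.8²·0.55] − 118.44 = 209.232 − 118.44 = 90.792.
Reliability = 90.792 / 220.05 = 0.4126.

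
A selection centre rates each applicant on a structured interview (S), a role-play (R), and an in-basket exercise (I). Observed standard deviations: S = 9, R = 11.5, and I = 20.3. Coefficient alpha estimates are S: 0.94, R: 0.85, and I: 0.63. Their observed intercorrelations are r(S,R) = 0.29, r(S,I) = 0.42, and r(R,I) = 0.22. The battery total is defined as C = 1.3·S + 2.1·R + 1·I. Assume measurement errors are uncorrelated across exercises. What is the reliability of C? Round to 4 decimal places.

Var(C) = 1.3²·9² + 2.1²·11.5² + 20.3² + 2·[2.73·9·11.5·0.29 + 1.3·9·20.3·0.42 + 2.1·11.5·20.3·0.22] = 1132.2 + 579.098 = 1711.3.
With uncorrelated errors the cross-covariances are all true-score covariance, so they carry over unchanged; only the diagonal terms shrink to ρᵢσᵢ².
True-score variance = [1.3²·9²·0.94 + 2.1²·11.5²·0.85 + 20.3²·0.63] + 579.098 = 884.032 + 579.098 = 1463.13.
Reliability = 1463.13 / 1711.3 = 0.8550.

0.8550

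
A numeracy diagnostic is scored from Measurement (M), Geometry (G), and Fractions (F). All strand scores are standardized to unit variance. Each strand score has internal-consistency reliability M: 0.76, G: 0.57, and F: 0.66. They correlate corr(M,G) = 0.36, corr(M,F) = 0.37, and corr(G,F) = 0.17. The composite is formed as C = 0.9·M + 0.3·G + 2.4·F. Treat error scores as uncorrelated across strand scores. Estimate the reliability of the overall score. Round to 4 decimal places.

0.7480

Var(C) = 0.9² + 0.3² + 2.4² + 2·[0.27·0.36 + 2.16·0.37 + 0.72·0.17] = 6.66 + 2.0376 = 8.6976.
Under uncorrelated errors the observed covariances equal the true-score covariances, so only the own-variance terms attenuate.
True-score variance = [0.9²·0.76 + 0.3²·0.57 + 2.4²·0.66] + 2.0376 = 4.4685 + 2.0376 = 6.5061.
Reliability = 6.5061 / 8.6976 = 0.7480.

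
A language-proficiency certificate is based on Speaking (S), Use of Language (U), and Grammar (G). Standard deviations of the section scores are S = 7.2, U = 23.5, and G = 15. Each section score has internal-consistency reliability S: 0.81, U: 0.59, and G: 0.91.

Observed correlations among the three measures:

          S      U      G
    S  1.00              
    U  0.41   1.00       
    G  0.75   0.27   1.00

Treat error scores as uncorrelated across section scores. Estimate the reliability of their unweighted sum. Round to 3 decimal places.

Var(S+U+G) = 7.2² + 23.5² + 15² + 2·[7.2·23.5·0.41 + 7.2·15·0.75 + 23.5·15·0.27] = 829.09 + 491.094 = 1320.18.
Because errors are independent across components, Cov(Tᵢ,Tⱼ) = Cov(Xᵢ,Xⱼ); the off-diagonal part of the true-score variance is the same as above.
True-score variance = [7.2²·0.81 + 23.5²·0.59 + 15²·0.91] + 491.094 = 572.568 + 491.094 = 1063.66.
Reliability = 1063.66 / 1320.18 = 0.806.

0.806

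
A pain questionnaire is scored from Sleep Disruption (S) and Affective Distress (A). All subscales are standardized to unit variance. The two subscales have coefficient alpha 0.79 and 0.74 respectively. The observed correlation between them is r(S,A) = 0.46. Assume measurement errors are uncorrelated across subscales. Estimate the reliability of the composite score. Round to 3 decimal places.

0.839

Var(S+A) = 2 + 2·[0.46] = 2 + 0.92 = 2.92.
With uncorrelated errors the cross-covariances are all true-score covariance, so they carry over unchanged; only the diagonal terms shrink to ρᵢσᵢ².
True-score variance = [0.79 + 0.74] + 0.92 = 1.53 + 0.92 = 2.45.
Reliability = 2.45 / 2.92 = 0.839.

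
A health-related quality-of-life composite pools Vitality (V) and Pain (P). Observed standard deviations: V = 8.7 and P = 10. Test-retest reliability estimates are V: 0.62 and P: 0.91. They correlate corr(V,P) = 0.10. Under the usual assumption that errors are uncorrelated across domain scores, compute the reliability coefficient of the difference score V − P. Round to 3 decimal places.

0.761

Var(V−P) = 8.7² + 10² − 2·8.7·10·0.10 = 175.69 − 17.4 = 158.29.
Under uncorrelated errors the observed covariances equal the true-score covariances, so only the own-variance terms attenuate.
True-score variance = [8.7²·0.62 + 10²·0.91] − 17.4 = 137.928 − 17.4 = 120.528.
Reliability = 120.528 / 158.29 = 0.761.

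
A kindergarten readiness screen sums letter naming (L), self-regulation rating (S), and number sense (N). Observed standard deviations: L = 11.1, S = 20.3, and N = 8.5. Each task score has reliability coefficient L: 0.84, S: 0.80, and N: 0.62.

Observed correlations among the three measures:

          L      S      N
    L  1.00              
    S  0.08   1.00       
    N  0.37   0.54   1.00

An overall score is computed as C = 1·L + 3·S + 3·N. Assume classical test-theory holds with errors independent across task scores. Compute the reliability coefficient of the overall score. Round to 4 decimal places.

Var(C) = 11.1² + 3²·20.3² + 3²·8.5² + 2·[3·11.1·20.3·0.08 + 3·11.1·8.5·0.37 + 9·20.3·8.5·0.54] = 4482.27 + 1994.8 = 6477.07.
Because errors are independent across components, Cov(Tᵢ,Tⱼ) = Cov(Xᵢ,Xⱼ); the off-diagonal part of the true-score variance is the same as above.
True-score variance = [11.1²·0.84 + 3²·20.3²·0.80 + 3²·8.5²·0.62] + 1994.8 = 3473.7 + 1994.8 = 5468.5.
Reliability = 5468.5 / 6477.07 = 0.8443.

0.8443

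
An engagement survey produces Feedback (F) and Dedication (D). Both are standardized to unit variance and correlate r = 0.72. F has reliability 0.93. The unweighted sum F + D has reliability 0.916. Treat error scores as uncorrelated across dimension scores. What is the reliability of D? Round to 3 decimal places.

Var(F+D) = 2 + 2·0.72 = 3.440.
True-score variance = ρ_F + ρ_D + 2·0.72, so 0.916 = (0.93 + ρ_D + 1.44) / 3.440.
ρ_D = 0.916·3.440 − 0.93 − 1.44 = 0.781.

0.781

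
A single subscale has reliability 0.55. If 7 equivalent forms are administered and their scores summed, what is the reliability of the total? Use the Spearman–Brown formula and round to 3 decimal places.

0.895

ρ_k = kρ / (1 + (k−1)ρ) = 7·0.55 / (1 + 6·0.55) = 3.850 / 4.300 = 0.895.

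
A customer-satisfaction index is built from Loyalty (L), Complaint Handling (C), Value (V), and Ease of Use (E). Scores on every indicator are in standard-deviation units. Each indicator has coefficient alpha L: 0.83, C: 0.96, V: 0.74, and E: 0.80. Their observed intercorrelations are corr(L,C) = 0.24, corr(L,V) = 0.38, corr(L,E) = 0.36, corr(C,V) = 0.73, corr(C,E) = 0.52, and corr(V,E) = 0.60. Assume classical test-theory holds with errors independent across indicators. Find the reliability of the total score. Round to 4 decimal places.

0.9306

Var(L+C+V+E) = 4 + 2·[0.24 + 0.38 + 0.36 + 0.73 + 0.52 + 0.60] = 4 + 5.66 = 9.66.
Under uncorrelated errors the observed covariances equal the true-score covariances, so only the own-variance terms attenuate.
True-score variance = [0.83 + 0.96 + 0.74 + 0.80] + 5.66 = 3.33 + 5.66 = 8.99.
Reliability = 8.99 / 9.66 = 0.9306.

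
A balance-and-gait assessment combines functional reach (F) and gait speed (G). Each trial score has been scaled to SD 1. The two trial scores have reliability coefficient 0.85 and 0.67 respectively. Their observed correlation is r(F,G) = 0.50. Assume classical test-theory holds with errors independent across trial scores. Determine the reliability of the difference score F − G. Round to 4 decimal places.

Var(F−G) = 1 + 1 − 2·0.50 = 2 − 1 = 1.
Because errors are independent across components, Cov(Tᵢ,Tⱼ) = Cov(Xᵢ,Xⱼ); the off-diagonal part of the true-score variance is the same as above.
True-score variance = [0.85 + 0.67] − 1 = 1.52 − 1 = 0.52.
Reliability = 0.52 / 1 = 0.5200.

0.5200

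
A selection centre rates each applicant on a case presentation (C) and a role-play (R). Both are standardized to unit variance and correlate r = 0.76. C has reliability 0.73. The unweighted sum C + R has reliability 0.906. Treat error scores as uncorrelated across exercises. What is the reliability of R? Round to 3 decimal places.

0.939

Var(C+R) = 2 + 2·0.76 = 3.520.
True-score variance = ρ_C + ρ_R + 2·0.76, so 0.906 = (0.73 + ρ_R + 1.52) / 3.520.
ρ_R = 0.906·3.520 − 0.73 − 1.52 = 0.939.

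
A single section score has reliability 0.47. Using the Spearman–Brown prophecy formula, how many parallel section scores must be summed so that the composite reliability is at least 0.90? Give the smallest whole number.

11

k ≥ ρ*(1−ρ₁)/(ρ₁(1−ρ*)) = 0.90·0.53 / (0.47·0.10) = 10.149.
Smallest integer k = 11.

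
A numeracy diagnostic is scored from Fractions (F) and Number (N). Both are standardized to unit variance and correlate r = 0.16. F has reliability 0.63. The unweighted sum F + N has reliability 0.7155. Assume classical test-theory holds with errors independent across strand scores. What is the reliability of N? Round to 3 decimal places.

0.710

Var(F+N) = 2 + 2·0.16 = 2.320.
True-score variance = ρ_F + ρ_N + 2·0.16, so 0.7155 = (0.63 + ρ_N + 0.32) / 2.320.
ρ_N = 0.7155·2.320 − 0.63 − 0.32 = 0.710.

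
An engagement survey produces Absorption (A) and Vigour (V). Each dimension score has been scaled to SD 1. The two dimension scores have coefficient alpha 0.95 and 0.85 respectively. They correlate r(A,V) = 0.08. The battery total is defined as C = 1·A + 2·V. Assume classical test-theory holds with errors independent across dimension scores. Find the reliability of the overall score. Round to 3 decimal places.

Var(C) = 1 + 2² + 2·[2·0.08] = 5 + 0.32 = 5.32.
With uncorrelated errors the cross-covariances are all true-score covariance, so they carry over unchanged; only the diagonal terms shrink to ρᵢσᵢ².
True-score variance = [0.95 + 2²·0.85] + 0.32 = 4.35 + 0.32 = 4.67.
Reliability = 4.67 / 5.32 = 0.878.

0.878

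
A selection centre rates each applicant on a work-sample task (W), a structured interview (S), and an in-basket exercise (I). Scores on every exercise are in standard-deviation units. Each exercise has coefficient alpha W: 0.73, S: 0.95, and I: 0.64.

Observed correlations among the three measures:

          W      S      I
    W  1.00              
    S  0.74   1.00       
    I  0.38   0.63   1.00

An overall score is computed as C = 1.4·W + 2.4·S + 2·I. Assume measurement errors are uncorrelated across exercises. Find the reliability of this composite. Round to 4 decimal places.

0.9092

Var(C) = 1.4² + 2.4² + 2² + 2·[3.36·0.74 + 2.8·0.38 + 4.8·0.63] = 11.72 + 13.1488 = 24.8688.
Because errors are independent across components, Cov(Tᵢ,Tⱼ) = Cov(Xᵢ,Xⱼ); the off-diagonal part of the true-score variance is the same as above.
True-score variance = [1.4²·0.73 + 2.4²·0.95 + 2²·0.64] + 13.1488 = 9.4628 + 13.1488 = 22.6116.
Reliability = 22.6116 / 24.8688 = 0.9092.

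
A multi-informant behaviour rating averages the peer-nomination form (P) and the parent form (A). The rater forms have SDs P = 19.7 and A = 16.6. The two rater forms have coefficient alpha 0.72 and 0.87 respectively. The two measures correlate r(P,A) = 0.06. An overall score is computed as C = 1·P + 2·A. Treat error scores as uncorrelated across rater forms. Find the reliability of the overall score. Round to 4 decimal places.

0.8394

Var(C) = 19.7² + 2²·16.6² + 2·[2·19.7·16.6·0.06] = 1490.33 + 78.4848 = 1568.81.
Because errors are independent across components, Cov(Tᵢ,Tⱼ) = Cov(Xᵢ,Xⱼ); the off-diagonal part of the true-score variance is the same as above.
True-score variance = [19.7²·0.72 + 2²·16.6²·0.87] + 78.4848 = 1238.37 + 78.4848 = 1316.86.
Reliability = 1316.86 / 1568.81 = 0.8394.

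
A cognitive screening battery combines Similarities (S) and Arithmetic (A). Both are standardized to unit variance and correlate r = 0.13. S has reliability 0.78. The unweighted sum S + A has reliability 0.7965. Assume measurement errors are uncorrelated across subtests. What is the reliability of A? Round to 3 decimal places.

Var(S+A) = 2 + 2·0.13 = 2.260.
True-score variance = ρ_S + ρ_A + 2·0.13, so 0.7965 = (0.78 + ρ_A + 0.26) / 2.260.
ρ_A = 0.7965·2.260 − 0.78 − 0.26 = 0.760.

0.760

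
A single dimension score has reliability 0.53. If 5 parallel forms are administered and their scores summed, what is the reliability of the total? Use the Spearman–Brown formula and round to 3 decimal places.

ρ_k = kρ / (1 + (k−1)ρ) = 5·0.53 / (1 + 4·0.53) = 2.650 / 3.120 = 0.849.

0.849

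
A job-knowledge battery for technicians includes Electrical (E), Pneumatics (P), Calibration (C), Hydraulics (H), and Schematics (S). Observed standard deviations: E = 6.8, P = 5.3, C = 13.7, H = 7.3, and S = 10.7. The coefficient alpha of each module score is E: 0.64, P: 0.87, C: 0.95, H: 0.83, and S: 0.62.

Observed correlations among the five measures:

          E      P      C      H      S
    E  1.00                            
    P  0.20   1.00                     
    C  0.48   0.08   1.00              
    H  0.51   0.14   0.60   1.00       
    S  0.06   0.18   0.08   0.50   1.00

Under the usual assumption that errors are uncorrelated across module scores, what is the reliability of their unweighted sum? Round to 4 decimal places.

Var(E+P+C+H+S) = 6.8² + 5.3² + 13.7² + 7.3² + 10.7² + 2·[6.8·5.3·0.20 + 6.8·13.7·0.48 + 6.8·7.3·0.51 + 6.8·10.7·0.06 + 5.3·13.7·0.08 + 5.3·7.3·0.14 + 5.3·10.7·0.18 + 13.7·7.3·0.60 + 13.7·10.7·0.08 + 7.3·10.7·0.50] = 429.8 + 427.656 = 857.456.
With uncorrelated errors the cross-covariances are all true-score covariance, so they carry over unchanged; only the diagonal terms shrink to ρᵢσᵢ².
True-score variance = [6.8²·0.64 + 5.3²·0.87 + 13.7²·0.95 + 7.3²·0.83 + 10.7²·0.62] + 427.656 = 347.552 + 427.656 = 775.208.
Reliability = 775.208 / 857.456 = 0.9041.

0.9041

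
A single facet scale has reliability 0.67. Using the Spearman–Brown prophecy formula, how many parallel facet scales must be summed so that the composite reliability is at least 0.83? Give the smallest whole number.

3

k ≥ ρ*(1−ρ₁)/(ρ₁(1−ρ*)) = 0.83·0.33 / (0.67·0.17) = 2.405.
Smallest integer k = 3.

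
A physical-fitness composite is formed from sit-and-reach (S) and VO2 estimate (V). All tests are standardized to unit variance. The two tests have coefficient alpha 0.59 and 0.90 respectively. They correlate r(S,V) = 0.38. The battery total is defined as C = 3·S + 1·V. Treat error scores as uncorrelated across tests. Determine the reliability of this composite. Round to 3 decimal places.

Var(C) = 3² + 1 + 2·[3·0.38] = 10 + 2.28 = 12.28.
Under uncorrelated errors the observed covariances equal the true-score covariances, so only the own-variance terms attenuate.
True-score variance = [3²·0.59 + 0.90] + 2.28 = 6.21 + 2.28 = 8.49.
Reliability = 8.49 / 12.28 = 0.691.

0.691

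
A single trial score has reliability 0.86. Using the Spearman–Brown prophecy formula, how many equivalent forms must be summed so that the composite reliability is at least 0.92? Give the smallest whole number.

2

k ≥ ρ*(1−ρ₁)/(ρ₁(1−ρ*)) = 0.92·0.14 / (0.86·0.08) = 1.872.
Smallest integer k = 2.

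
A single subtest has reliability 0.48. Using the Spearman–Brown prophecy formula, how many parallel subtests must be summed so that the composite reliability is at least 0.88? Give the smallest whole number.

k ≥ ρ*(1−ρ₁)/(ρ₁(1−ρ*)) = 0.88·0.52 / (0.48·0.12) = 7.944.
Smallest integer k = 8.

8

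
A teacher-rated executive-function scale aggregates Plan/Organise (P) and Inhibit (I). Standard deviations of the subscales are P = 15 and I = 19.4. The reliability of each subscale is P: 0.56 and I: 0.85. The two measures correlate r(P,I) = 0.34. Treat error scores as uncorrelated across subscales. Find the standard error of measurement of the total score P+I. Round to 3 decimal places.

Var(total) = 601.36 + 197.88 = 799.24.
True-score variance = 445.906 + 197.88 = 643.786, so reliability = 0.8055.
Error variance = 799.24 − 643.786 = 155.454; SEM = √155.454 = 12.468.

12.468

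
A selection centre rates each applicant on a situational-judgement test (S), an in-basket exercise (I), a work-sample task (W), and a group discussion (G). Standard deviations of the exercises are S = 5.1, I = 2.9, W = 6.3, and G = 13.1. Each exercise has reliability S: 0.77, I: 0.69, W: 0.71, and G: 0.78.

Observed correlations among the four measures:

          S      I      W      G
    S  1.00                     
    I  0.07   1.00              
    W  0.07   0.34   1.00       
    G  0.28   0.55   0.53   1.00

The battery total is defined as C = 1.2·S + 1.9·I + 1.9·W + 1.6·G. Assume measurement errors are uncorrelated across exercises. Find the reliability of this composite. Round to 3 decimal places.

Var(C) = 1.2²·5.1² + 1.9²·2.9² + 1.9²·6.3² + 1.6²·13.1² + 2·[2.28·5.1·2.9·0.07 + 2.28·5.1·6.3·0.07 + 1.92·5.1·13.1·0.28 + 3.61·2.9·6.3·0.34 + 3.04·2.9·13.1·0.55 + 3.04·6.3·13.1·0.53] = 650.417 + 524.643 = 1175.06.
Under uncorrelated errors the observed covariances equal the true-score covariances, so only the own-variance terms attenuate.
True-score variance = [1.2²·5.1²·0.77 + 1.9²·2.9²·0.69 + 1.9²·6.3²·0.71 + 1.6²·13.1²·0.78] + 524.643 = 494.189 + 524.643 = 1018.83.
Reliability = 1018.83 / 1175.06 = 0.867.

0.867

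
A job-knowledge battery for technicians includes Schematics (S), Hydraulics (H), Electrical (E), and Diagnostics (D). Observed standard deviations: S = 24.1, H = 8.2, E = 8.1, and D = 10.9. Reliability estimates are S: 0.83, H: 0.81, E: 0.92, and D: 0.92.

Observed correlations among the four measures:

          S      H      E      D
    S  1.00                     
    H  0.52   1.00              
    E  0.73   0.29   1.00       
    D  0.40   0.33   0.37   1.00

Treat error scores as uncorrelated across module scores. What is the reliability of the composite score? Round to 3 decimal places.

0.926

Var(S+H+E+D) = 24.1² + 8.2² + 8.1² + 10.9² + 2·[24.1·8.2·0.52 + 24.1·8.1·0.73 + 24.1·10.9·0.40 + 8.2·8.1·0.29 + 8.2·10.9·0.33 + 8.1·10.9·0.37] = 832.47 + 863.532 = 1696.
Under uncorrelated errors the observed covariances equal the true-score covariances, so only the own-variance terms attenuate.
True-score variance = [24.1²·0.83 + 8.2²·0.81 + 8.1²·0.92 + 10.9²·0.92] + 863.532 = 706.203 + 863.532 = 1569.74.
Reliability = 1569.74 / 1696 = 0.926.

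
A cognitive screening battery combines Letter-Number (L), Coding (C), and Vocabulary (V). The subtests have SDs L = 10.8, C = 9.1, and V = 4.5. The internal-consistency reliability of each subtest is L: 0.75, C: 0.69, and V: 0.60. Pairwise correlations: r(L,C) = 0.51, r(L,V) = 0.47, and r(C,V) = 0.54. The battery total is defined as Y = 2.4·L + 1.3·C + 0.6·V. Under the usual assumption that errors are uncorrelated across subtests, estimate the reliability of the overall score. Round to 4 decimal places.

0.8261

Var(Y) = 2.4²·10.8² + 1.3²·9.1² + 0.6²·4.5² + 2·[3.12·10.8·9.1·0.51 + 1.44·10.8·4.5·0.47 + 0.78·9.1·4.5·0.54] = 819.085 + 413.048 = 1232.13.
With uncorrelated errors the cross-covariances are all true-score covariance, so they carry over unchanged; only the diagonal terms shrink to ρᵢσᵢ².
True-score variance = [2.4²·10.8²·0.75 + 1.3²·9.1²·0.69 + 0.6²·4.5²·0.60] + 413.048 = 604.824 + 413.048 = 1017.87.
Reliability = 1017.87 / 1232.13 = 0.8261.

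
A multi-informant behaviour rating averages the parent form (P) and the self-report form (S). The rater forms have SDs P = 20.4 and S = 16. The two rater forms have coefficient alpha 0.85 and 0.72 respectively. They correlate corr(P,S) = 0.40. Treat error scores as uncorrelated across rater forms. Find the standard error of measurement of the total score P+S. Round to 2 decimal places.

Var(total) = 672.16 + 261.12 = 933.28.
True-score variance = 538.056 + 261.12 = 799.176, so reliability = 0.8563.
Error variance = 933.28 − 799.176 = 134.104; SEM = √134.104 = 11.58.

11.58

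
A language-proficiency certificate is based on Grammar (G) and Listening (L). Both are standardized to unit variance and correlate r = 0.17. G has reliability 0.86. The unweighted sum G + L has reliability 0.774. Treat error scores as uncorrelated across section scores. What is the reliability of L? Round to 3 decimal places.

0.611

Var(G+L) = 2 + 2·0.17 = 2.340.
True-score variance = ρ_G + ρ_L + 2·0.17, so 0.774 = (0.86 + ρ_L + 0.34) / 2.340.
ρ_L = 0.774·2.340 − 0.86 − 0.34 = 0.611.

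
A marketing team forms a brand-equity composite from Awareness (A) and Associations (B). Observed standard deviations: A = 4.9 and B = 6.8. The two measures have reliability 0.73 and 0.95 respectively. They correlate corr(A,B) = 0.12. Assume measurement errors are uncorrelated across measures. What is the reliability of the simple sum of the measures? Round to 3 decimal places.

Var(A+B) = 4.9² + 6.8² + 2·[4.9·6.8·0.12] = 70.25 + 7.9968 = 78.2468.
Because errors are independent across components, Cov(Tᵢ,Tⱼ) = Cov(Xᵢ,Xⱼ); the off-diagonal part of the true-score variance is the same as above.
True-score variance = [4.9²·0.73 + 6.8²·0.95] + 7.9968 = 61.4553 + 7.9968 = 69.4521.
Reliability = 69.4521 / 78.2468 = 0.888.

0.888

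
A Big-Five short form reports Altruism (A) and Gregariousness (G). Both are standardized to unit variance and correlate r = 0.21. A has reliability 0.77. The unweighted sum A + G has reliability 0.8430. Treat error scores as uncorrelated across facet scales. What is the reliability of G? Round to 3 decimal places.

0.850

Var(A+G) = 2 + 2·0.21 = 2.420.
True-score variance = ρ_A + ρ_G + 2·0.21, so 0.8430 = (0.77 + ρ_G + 0.42) / 2.420.
ρ_G = 0.8430·2.420 − 0.77 − 0.42 = 0.850.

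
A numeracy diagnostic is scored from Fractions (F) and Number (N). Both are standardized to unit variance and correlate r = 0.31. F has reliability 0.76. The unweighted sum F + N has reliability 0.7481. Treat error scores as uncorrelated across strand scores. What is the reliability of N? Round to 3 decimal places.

0.580

Var(F+N) = 2 + 2·0.31 = 2.620.
True-score variance = ρ_F + ρ_N + 2·0.31, so 0.7481 = (0.76 + ρ_N + 0.62) / 2.620.
ρ_N = 0.7481·2.620 − 0.76 − 0.62 = 0.580.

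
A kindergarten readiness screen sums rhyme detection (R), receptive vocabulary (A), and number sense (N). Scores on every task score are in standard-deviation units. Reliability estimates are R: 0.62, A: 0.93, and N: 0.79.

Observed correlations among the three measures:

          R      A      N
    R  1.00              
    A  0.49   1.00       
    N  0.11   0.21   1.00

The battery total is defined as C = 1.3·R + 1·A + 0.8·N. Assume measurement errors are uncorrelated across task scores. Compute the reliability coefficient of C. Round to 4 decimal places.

Var(C) = 1.3² + 1 + 0.8² + 2·[1.3·0.49 + 1.04·0.11 + 0.8·0.21] = 3.33 + 1.8388 = 5.1688.
With uncorrelated errors the cross-covariances are all true-score covariance, so they carry over unchanged; only the diagonal terms shrink to ρᵢσᵢ².
True-score variance = [1.3²·0.62 + 0.93 + 0.8²·0.79] + 1.8388 = 2.4834 + 1.8388 = 4.3222.
Reliability = 4.3222 / 5.1688 = 0.8362.

0.8362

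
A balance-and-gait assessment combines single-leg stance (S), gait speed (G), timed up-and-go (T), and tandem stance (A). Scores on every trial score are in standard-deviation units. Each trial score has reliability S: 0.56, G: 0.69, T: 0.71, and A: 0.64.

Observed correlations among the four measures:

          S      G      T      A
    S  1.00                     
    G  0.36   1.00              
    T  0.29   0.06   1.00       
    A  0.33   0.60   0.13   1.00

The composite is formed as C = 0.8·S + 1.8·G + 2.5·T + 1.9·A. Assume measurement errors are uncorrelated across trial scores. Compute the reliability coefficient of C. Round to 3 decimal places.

0.807

Var(C) = 0.8² + 1.8² + 2.5² + 1.9² + 2·[1.44·0.36 + 2·0.29 + 1.52·0.33 + 4.5·0.06 + 3.42·0.60 + 4.75·0.13] = 13.74 + 9.079 = 22.819.
Because errors are independent across components, Cov(Tᵢ,Tⱼ) = Cov(Xᵢ,Xⱼ); the off-diagonal part of the true-score variance is the same as above.
True-score variance = [0.8²·0.56 + 1.8²·0.69 + 2.5²·0.71 + 1.9²·0.64] + 9.079 = 9.3419 + 9.079 = 18.4209.
Reliability = 18.4209 / 22.819 = 0.807.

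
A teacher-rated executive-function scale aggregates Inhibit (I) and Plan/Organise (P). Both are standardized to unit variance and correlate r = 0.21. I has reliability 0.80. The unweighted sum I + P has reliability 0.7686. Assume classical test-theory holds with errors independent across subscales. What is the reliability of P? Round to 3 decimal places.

0.640

Var(I+P) = 2 + 2·0.21 = 2.420.
True-score variance = ρ_I + ρ_P + 2·0.21, so 0.7686 = (0.80 + ρ_P + 0.42) / 2.420.
ρ_P = 0.7686·2.420 − 0.80 − 0.42 = 0.640.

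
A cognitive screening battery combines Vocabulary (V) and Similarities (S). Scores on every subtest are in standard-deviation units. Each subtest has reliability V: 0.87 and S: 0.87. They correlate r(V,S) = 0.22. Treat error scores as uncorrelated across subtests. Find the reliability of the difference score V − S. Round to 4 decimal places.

0.8333

Var(V−S) = 1 + 1 − 2·0.22 = 2 − 0.44 = 1.56.
Under uncorrelated errors the observed covariances equal the true-score covariances, so only the own-variance terms attenuate.
True-score variance = [0.87 + 0.87] − 0.44 = 1.74 − 0.44 = 1.3.
Reliability = 1.3 / 1.56 = 0.8333.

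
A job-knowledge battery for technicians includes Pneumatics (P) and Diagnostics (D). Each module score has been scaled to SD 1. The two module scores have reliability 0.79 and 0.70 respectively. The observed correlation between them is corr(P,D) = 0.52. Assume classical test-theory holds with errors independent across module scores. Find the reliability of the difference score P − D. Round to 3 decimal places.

Var(P−D) = 1 + 1 − 2·0.52 = 2 − 1.04 = 0.96.
Under uncorrelated errors the observed covariances equal the true-score covariances, so only the own-variance terms attenuate.
True-score variance = [0.79 + 0.70] − 1.04 = 1.49 − 1.04 = 0.45.
Reliability = 0.45 / 0.96 = 0.469.

0.469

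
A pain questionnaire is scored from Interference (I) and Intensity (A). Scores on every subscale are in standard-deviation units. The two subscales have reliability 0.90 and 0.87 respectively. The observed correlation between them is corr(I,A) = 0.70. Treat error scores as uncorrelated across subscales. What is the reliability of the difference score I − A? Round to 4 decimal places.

Var(I−A) = 1 + 1 − 2·0.70 = 2 − 1.4 = 0.6.
Because errors are independent across components, Cov(Tᵢ,Tⱼ) = Cov(Xᵢ,Xⱼ); the off-diagonal part of the true-score variance is the same as above.
True-score variance = [0.90 + 0.87] − 1.4 = 1.77 − 1.4 = 0.37.
Reliability = 0.37 / 0.6 = 0.6167.

0.6167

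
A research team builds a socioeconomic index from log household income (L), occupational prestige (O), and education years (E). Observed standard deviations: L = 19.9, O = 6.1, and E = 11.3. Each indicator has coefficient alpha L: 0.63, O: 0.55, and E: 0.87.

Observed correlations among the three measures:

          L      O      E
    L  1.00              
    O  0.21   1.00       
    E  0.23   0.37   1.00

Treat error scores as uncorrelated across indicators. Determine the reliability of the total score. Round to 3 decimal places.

Var(L+O+E) = 19.9² + 6.1² + 11.3² + 2·[19.9·6.1·0.21 + 19.9·11.3·0.23 + 6.1·11.3·0.37] = 560.91 + 205.432 = 766.342.
Under uncorrelated errors the observed covariances equal the true-score covariances, so only the own-variance terms attenuate.
True-score variance = [19.9²·0.63 + 6.1²·0.55 + 11.3²·0.87] + 205.432 = 381.042 + 205.432 = 586.474.
Reliability = 586.474 / 766.342 = 0.765.

0.765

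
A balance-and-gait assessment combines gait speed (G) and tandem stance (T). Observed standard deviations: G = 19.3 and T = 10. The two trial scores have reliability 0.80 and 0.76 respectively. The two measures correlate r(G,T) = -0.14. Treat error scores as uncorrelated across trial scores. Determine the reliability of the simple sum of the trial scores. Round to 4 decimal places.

0.7646

Var(G+T) = 19.3² + 10² + 2·[19.3·10·(-0.14)] = 472.49 − 54.04 = 418.45.
With uncorrelated errors the cross-covariances are all true-score covariance, so they carry over unchanged; only the diagonal terms shrink to ρᵢσᵢ².
True-score variance = [19.3²·0.80 + 10²·0.76] − 54.04 = 373.992 − 54.04 = 319.952.
Reliability = 319.952 / 418.45 = 0.7646.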